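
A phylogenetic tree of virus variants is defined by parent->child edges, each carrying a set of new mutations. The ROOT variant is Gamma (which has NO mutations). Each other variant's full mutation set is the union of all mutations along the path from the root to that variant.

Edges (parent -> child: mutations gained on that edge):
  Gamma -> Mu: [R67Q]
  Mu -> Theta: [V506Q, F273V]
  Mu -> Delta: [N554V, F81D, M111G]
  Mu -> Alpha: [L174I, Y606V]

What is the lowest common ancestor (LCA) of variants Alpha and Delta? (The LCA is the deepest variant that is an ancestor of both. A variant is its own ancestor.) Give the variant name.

Answer: Mu

Derivation:
Path from root to Alpha: Gamma -> Mu -> Alpha
  ancestors of Alpha: {Gamma, Mu, Alpha}
Path from root to Delta: Gamma -> Mu -> Delta
  ancestors of Delta: {Gamma, Mu, Delta}
Common ancestors: {Gamma, Mu}
Walk up from Delta: Delta (not in ancestors of Alpha), Mu (in ancestors of Alpha), Gamma (in ancestors of Alpha)
Deepest common ancestor (LCA) = Mu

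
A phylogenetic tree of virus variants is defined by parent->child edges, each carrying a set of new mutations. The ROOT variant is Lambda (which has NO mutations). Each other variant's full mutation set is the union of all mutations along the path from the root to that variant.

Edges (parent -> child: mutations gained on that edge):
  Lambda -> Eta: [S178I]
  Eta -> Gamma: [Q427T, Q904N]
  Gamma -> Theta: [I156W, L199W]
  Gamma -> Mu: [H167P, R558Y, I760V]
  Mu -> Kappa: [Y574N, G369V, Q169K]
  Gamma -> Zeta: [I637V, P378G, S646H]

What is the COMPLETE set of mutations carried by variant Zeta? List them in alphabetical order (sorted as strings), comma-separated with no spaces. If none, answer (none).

Answer: I637V,P378G,Q427T,Q904N,S178I,S646H

Derivation:
At Lambda: gained [] -> total []
At Eta: gained ['S178I'] -> total ['S178I']
At Gamma: gained ['Q427T', 'Q904N'] -> total ['Q427T', 'Q904N', 'S178I']
At Zeta: gained ['I637V', 'P378G', 'S646H'] -> total ['I637V', 'P378G', 'Q427T', 'Q904N', 'S178I', 'S646H']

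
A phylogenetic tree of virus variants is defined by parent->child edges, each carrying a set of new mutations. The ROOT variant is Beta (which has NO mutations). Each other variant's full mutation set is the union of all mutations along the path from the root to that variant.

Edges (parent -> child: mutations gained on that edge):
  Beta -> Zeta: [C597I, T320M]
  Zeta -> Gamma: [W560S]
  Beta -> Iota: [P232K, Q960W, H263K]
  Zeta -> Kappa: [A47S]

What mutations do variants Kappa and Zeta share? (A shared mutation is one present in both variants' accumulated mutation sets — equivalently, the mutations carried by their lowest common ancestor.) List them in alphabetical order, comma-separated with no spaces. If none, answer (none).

Accumulating mutations along path to Kappa:
  At Beta: gained [] -> total []
  At Zeta: gained ['C597I', 'T320M'] -> total ['C597I', 'T320M']
  At Kappa: gained ['A47S'] -> total ['A47S', 'C597I', 'T320M']
Mutations(Kappa) = ['A47S', 'C597I', 'T320M']
Accumulating mutations along path to Zeta:
  At Beta: gained [] -> total []
  At Zeta: gained ['C597I', 'T320M'] -> total ['C597I', 'T320M']
Mutations(Zeta) = ['C597I', 'T320M']
Intersection: ['A47S', 'C597I', 'T320M'] ∩ ['C597I', 'T320M'] = ['C597I', 'T320M']

Answer: C597I,T320M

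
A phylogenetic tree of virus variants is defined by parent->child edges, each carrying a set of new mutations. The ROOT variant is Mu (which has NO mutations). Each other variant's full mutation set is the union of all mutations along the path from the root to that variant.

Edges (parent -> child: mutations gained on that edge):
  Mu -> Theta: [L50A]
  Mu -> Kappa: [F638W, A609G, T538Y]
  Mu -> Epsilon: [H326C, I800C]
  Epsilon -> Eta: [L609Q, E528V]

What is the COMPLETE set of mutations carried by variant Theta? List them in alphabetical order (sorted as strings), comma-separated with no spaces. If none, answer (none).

Answer: L50A

Derivation:
At Mu: gained [] -> total []
At Theta: gained ['L50A'] -> total ['L50A']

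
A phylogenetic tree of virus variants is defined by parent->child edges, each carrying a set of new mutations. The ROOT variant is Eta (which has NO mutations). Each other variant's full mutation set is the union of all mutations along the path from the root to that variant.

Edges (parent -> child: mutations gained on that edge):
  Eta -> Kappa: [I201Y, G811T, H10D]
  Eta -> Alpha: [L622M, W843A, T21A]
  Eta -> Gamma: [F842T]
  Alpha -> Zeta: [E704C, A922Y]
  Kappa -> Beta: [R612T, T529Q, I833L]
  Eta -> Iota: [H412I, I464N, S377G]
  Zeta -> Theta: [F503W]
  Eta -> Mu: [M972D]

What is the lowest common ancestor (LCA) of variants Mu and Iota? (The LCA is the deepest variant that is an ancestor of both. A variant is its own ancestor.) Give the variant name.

Path from root to Mu: Eta -> Mu
  ancestors of Mu: {Eta, Mu}
Path from root to Iota: Eta -> Iota
  ancestors of Iota: {Eta, Iota}
Common ancestors: {Eta}
Walk up from Iota: Iota (not in ancestors of Mu), Eta (in ancestors of Mu)
Deepest common ancestor (LCA) = Eta

Answer: Eta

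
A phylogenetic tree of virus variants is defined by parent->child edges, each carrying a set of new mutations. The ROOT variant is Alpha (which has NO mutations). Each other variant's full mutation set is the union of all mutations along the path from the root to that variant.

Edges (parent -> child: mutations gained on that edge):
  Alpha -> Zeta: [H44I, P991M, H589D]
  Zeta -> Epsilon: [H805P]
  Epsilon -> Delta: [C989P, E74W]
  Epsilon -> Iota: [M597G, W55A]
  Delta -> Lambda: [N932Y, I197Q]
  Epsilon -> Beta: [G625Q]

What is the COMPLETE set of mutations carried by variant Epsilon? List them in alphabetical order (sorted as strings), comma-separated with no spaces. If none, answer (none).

Answer: H44I,H589D,H805P,P991M

Derivation:
At Alpha: gained [] -> total []
At Zeta: gained ['H44I', 'P991M', 'H589D'] -> total ['H44I', 'H589D', 'P991M']
At Epsilon: gained ['H805P'] -> total ['H44I', 'H589D', 'H805P', 'P991M']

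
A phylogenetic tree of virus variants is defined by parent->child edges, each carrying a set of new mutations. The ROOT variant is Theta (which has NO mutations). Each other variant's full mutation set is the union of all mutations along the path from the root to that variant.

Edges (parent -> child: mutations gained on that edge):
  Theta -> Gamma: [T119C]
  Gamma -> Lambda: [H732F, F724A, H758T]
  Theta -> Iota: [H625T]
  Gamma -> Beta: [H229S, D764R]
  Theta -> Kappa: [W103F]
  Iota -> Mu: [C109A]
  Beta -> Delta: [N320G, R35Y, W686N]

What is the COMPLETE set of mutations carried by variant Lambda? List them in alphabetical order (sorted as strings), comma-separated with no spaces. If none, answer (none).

Answer: F724A,H732F,H758T,T119C

Derivation:
At Theta: gained [] -> total []
At Gamma: gained ['T119C'] -> total ['T119C']
At Lambda: gained ['H732F', 'F724A', 'H758T'] -> total ['F724A', 'H732F', 'H758T', 'T119C']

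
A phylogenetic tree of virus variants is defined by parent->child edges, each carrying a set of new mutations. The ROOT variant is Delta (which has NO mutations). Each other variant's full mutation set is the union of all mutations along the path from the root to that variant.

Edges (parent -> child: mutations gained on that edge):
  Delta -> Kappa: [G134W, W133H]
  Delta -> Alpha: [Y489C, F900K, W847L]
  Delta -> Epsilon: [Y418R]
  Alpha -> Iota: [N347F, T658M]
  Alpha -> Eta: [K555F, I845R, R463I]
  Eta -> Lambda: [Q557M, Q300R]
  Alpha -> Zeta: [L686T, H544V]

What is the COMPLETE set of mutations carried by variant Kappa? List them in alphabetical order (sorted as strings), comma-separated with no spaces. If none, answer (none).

At Delta: gained [] -> total []
At Kappa: gained ['G134W', 'W133H'] -> total ['G134W', 'W133H']

Answer: G134W,W133H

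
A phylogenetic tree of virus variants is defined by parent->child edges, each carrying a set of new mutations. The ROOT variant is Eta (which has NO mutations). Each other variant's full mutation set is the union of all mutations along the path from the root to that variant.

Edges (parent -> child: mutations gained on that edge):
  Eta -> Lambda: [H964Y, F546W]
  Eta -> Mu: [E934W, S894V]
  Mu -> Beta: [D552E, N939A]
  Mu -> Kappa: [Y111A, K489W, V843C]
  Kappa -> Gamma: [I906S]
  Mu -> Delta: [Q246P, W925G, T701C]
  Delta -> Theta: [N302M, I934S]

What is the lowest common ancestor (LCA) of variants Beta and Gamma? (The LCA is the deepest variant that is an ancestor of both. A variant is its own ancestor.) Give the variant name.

Answer: Mu

Derivation:
Path from root to Beta: Eta -> Mu -> Beta
  ancestors of Beta: {Eta, Mu, Beta}
Path from root to Gamma: Eta -> Mu -> Kappa -> Gamma
  ancestors of Gamma: {Eta, Mu, Kappa, Gamma}
Common ancestors: {Eta, Mu}
Walk up from Gamma: Gamma (not in ancestors of Beta), Kappa (not in ancestors of Beta), Mu (in ancestors of Beta), Eta (in ancestors of Beta)
Deepest common ancestor (LCA) = Mu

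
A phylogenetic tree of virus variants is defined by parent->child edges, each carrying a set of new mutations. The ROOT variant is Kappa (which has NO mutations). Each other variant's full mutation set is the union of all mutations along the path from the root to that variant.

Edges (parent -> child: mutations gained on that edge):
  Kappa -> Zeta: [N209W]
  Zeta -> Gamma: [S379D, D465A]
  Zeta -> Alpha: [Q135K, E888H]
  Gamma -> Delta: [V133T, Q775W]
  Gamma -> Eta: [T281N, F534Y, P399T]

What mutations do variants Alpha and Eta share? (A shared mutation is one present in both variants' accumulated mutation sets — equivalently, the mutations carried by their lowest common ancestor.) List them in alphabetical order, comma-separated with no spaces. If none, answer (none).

Accumulating mutations along path to Alpha:
  At Kappa: gained [] -> total []
  At Zeta: gained ['N209W'] -> total ['N209W']
  At Alpha: gained ['Q135K', 'E888H'] -> total ['E888H', 'N209W', 'Q135K']
Mutations(Alpha) = ['E888H', 'N209W', 'Q135K']
Accumulating mutations along path to Eta:
  At Kappa: gained [] -> total []
  At Zeta: gained ['N209W'] -> total ['N209W']
  At Gamma: gained ['S379D', 'D465A'] -> total ['D465A', 'N209W', 'S379D']
  At Eta: gained ['T281N', 'F534Y', 'P399T'] -> total ['D465A', 'F534Y', 'N209W', 'P399T', 'S379D', 'T281N']
Mutations(Eta) = ['D465A', 'F534Y', 'N209W', 'P399T', 'S379D', 'T281N']
Intersection: ['E888H', 'N209W', 'Q135K'] ∩ ['D465A', 'F534Y', 'N209W', 'P399T', 'S379D', 'T281N'] = ['N209W']

Answer: N209W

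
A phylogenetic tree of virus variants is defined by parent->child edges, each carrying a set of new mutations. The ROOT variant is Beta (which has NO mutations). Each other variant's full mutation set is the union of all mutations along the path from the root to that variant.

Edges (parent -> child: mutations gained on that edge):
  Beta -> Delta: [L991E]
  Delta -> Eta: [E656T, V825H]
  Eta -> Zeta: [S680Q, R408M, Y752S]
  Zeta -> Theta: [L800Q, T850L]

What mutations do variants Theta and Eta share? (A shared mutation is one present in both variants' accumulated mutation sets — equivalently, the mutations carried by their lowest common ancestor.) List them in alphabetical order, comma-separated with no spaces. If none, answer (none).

Answer: E656T,L991E,V825H

Derivation:
Accumulating mutations along path to Theta:
  At Beta: gained [] -> total []
  At Delta: gained ['L991E'] -> total ['L991E']
  At Eta: gained ['E656T', 'V825H'] -> total ['E656T', 'L991E', 'V825H']
  At Zeta: gained ['S680Q', 'R408M', 'Y752S'] -> total ['E656T', 'L991E', 'R408M', 'S680Q', 'V825H', 'Y752S']
  At Theta: gained ['L800Q', 'T850L'] -> total ['E656T', 'L800Q', 'L991E', 'R408M', 'S680Q', 'T850L', 'V825H', 'Y752S']
Mutations(Theta) = ['E656T', 'L800Q', 'L991E', 'R408M', 'S680Q', 'T850L', 'V825H', 'Y752S']
Accumulating mutations along path to Eta:
  At Beta: gained [] -> total []
  At Delta: gained ['L991E'] -> total ['L991E']
  At Eta: gained ['E656T', 'V825H'] -> total ['E656T', 'L991E', 'V825H']
Mutations(Eta) = ['E656T', 'L991E', 'V825H']
Intersection: ['E656T', 'L800Q', 'L991E', 'R408M', 'S680Q', 'T850L', 'V825H', 'Y752S'] ∩ ['E656T', 'L991E', 'V825H'] = ['E656T', 'L991E', 'V825H']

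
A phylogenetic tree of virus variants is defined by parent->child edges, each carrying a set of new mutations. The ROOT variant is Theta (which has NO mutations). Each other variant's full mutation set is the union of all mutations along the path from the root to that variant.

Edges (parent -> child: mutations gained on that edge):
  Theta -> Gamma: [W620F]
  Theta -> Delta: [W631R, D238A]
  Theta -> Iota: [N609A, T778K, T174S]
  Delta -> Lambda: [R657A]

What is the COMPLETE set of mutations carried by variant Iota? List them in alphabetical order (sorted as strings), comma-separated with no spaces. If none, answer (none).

At Theta: gained [] -> total []
At Iota: gained ['N609A', 'T778K', 'T174S'] -> total ['N609A', 'T174S', 'T778K']

Answer: N609A,T174S,T778K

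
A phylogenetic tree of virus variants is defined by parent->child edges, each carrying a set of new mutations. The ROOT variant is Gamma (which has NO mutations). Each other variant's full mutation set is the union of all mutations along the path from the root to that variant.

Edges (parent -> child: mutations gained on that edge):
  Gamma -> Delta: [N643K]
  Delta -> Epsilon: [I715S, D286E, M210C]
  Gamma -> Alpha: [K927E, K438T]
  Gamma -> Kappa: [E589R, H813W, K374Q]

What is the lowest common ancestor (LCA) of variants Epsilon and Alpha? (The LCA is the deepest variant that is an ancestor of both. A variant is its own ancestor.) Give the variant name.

Path from root to Epsilon: Gamma -> Delta -> Epsilon
  ancestors of Epsilon: {Gamma, Delta, Epsilon}
Path from root to Alpha: Gamma -> Alpha
  ancestors of Alpha: {Gamma, Alpha}
Common ancestors: {Gamma}
Walk up from Alpha: Alpha (not in ancestors of Epsilon), Gamma (in ancestors of Epsilon)
Deepest common ancestor (LCA) = Gamma

Answer: Gamma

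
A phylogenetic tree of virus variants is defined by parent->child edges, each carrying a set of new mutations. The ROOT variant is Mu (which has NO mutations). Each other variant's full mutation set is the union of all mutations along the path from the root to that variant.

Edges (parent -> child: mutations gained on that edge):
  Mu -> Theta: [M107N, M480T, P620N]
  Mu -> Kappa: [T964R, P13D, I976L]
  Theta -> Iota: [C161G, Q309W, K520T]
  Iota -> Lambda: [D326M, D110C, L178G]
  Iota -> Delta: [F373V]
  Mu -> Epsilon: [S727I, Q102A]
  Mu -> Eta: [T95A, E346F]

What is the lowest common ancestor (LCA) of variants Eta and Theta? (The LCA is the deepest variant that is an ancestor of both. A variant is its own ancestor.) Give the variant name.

Answer: Mu

Derivation:
Path from root to Eta: Mu -> Eta
  ancestors of Eta: {Mu, Eta}
Path from root to Theta: Mu -> Theta
  ancestors of Theta: {Mu, Theta}
Common ancestors: {Mu}
Walk up from Theta: Theta (not in ancestors of Eta), Mu (in ancestors of Eta)
Deepest common ancestor (LCA) = Mu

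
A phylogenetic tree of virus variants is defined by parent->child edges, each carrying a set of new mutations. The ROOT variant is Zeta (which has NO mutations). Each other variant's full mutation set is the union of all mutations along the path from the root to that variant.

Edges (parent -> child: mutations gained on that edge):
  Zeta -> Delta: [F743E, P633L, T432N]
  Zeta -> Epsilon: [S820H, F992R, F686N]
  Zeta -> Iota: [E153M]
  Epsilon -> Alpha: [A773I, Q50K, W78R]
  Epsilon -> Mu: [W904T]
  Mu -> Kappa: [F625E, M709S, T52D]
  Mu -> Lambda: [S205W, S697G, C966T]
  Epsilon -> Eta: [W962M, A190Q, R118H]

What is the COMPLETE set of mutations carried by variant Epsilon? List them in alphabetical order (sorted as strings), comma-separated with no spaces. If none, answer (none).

Answer: F686N,F992R,S820H

Derivation:
At Zeta: gained [] -> total []
At Epsilon: gained ['S820H', 'F992R', 'F686N'] -> total ['F686N', 'F992R', 'S820H']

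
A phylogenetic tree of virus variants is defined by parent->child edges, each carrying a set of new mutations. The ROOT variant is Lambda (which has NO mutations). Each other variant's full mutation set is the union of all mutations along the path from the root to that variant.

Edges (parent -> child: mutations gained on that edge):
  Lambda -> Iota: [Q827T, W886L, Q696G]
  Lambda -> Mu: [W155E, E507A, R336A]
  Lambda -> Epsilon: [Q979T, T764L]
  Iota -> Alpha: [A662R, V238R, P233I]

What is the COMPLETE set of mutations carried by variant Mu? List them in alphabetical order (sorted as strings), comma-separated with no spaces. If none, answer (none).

At Lambda: gained [] -> total []
At Mu: gained ['W155E', 'E507A', 'R336A'] -> total ['E507A', 'R336A', 'W155E']

Answer: E507A,R336A,W155E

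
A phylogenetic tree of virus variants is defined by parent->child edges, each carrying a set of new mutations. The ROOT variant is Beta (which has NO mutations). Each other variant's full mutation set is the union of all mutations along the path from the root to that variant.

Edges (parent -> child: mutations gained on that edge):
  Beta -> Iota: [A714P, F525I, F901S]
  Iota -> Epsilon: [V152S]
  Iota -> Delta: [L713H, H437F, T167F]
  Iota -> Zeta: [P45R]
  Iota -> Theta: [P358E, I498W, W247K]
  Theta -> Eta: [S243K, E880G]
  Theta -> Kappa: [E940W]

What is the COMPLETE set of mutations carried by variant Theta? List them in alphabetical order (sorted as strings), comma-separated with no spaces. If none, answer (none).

Answer: A714P,F525I,F901S,I498W,P358E,W247K

Derivation:
At Beta: gained [] -> total []
At Iota: gained ['A714P', 'F525I', 'F901S'] -> total ['A714P', 'F525I', 'F901S']
At Theta: gained ['P358E', 'I498W', 'W247K'] -> total ['A714P', 'F525I', 'F901S', 'I498W', 'P358E', 'W247K']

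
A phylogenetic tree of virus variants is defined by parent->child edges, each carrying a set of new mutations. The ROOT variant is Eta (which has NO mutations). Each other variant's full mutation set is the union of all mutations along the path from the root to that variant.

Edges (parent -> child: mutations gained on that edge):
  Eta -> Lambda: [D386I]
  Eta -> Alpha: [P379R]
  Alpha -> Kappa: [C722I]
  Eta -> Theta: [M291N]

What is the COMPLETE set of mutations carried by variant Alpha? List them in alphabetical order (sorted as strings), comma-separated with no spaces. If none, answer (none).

Answer: P379R

Derivation:
At Eta: gained [] -> total []
At Alpha: gained ['P379R'] -> total ['P379R']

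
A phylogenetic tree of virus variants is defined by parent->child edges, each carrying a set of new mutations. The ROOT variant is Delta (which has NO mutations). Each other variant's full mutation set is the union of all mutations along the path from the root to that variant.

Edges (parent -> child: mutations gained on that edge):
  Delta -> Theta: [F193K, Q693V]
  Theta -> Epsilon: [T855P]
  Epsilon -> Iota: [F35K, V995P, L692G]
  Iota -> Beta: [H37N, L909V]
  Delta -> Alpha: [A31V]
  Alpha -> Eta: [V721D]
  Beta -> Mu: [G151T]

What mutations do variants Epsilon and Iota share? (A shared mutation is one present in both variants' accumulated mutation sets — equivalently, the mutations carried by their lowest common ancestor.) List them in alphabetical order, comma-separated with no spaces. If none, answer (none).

Accumulating mutations along path to Epsilon:
  At Delta: gained [] -> total []
  At Theta: gained ['F193K', 'Q693V'] -> total ['F193K', 'Q693V']
  At Epsilon: gained ['T855P'] -> total ['F193K', 'Q693V', 'T855P']
Mutations(Epsilon) = ['F193K', 'Q693V', 'T855P']
Accumulating mutations along path to Iota:
  At Delta: gained [] -> total []
  At Theta: gained ['F193K', 'Q693V'] -> total ['F193K', 'Q693V']
  At Epsilon: gained ['T855P'] -> total ['F193K', 'Q693V', 'T855P']
  At Iota: gained ['F35K', 'V995P', 'L692G'] -> total ['F193K', 'F35K', 'L692G', 'Q693V', 'T855P', 'V995P']
Mutations(Iota) = ['F193K', 'F35K', 'L692G', 'Q693V', 'T855P', 'V995P']
Intersection: ['F193K', 'Q693V', 'T855P'] ∩ ['F193K', 'F35K', 'L692G', 'Q693V', 'T855P', 'V995P'] = ['F193K', 'Q693V', 'T855P']

Answer: F193K,Q693V,T855P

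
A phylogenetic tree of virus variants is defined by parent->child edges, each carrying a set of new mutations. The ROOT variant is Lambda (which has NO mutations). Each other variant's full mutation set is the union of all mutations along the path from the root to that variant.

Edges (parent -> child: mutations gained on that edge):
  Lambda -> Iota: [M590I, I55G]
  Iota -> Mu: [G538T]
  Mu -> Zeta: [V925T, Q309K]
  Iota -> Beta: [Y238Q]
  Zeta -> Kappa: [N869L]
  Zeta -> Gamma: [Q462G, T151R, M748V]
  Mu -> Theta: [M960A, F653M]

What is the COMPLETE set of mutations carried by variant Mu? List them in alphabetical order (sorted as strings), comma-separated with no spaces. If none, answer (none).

At Lambda: gained [] -> total []
At Iota: gained ['M590I', 'I55G'] -> total ['I55G', 'M590I']
At Mu: gained ['G538T'] -> total ['G538T', 'I55G', 'M590I']

Answer: G538T,I55G,M590I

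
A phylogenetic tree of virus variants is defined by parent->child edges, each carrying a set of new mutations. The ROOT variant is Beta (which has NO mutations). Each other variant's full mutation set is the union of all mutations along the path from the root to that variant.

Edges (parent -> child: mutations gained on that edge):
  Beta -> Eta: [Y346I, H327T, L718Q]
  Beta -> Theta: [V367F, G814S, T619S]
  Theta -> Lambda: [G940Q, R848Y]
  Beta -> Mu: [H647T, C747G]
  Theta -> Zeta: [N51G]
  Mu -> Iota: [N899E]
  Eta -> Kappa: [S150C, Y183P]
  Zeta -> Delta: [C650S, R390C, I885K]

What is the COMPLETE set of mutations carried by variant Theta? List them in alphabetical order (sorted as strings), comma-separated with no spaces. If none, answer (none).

At Beta: gained [] -> total []
At Theta: gained ['V367F', 'G814S', 'T619S'] -> total ['G814S', 'T619S', 'V367F']

Answer: G814S,T619S,V367F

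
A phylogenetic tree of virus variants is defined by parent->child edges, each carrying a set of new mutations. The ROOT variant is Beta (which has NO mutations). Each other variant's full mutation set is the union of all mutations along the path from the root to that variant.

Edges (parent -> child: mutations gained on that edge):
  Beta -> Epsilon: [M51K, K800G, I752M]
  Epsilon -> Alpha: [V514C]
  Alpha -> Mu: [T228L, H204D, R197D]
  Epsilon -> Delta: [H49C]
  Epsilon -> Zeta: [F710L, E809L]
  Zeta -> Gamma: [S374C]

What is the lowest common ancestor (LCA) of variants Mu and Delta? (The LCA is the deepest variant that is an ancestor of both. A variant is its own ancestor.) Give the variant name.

Answer: Epsilon

Derivation:
Path from root to Mu: Beta -> Epsilon -> Alpha -> Mu
  ancestors of Mu: {Beta, Epsilon, Alpha, Mu}
Path from root to Delta: Beta -> Epsilon -> Delta
  ancestors of Delta: {Beta, Epsilon, Delta}
Common ancestors: {Beta, Epsilon}
Walk up from Delta: Delta (not in ancestors of Mu), Epsilon (in ancestors of Mu), Beta (in ancestors of Mu)
Deepest common ancestor (LCA) = Epsilon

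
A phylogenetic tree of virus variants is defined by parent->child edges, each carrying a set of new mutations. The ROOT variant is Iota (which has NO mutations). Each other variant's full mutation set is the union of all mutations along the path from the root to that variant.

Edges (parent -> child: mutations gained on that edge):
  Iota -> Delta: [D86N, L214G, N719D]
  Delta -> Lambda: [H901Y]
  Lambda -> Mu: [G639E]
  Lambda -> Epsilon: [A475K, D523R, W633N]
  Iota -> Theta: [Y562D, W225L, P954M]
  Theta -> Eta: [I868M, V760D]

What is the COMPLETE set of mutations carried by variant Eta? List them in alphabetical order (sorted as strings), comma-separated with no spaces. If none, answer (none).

At Iota: gained [] -> total []
At Theta: gained ['Y562D', 'W225L', 'P954M'] -> total ['P954M', 'W225L', 'Y562D']
At Eta: gained ['I868M', 'V760D'] -> total ['I868M', 'P954M', 'V760D', 'W225L', 'Y562D']

Answer: I868M,P954M,V760D,W225L,Y562D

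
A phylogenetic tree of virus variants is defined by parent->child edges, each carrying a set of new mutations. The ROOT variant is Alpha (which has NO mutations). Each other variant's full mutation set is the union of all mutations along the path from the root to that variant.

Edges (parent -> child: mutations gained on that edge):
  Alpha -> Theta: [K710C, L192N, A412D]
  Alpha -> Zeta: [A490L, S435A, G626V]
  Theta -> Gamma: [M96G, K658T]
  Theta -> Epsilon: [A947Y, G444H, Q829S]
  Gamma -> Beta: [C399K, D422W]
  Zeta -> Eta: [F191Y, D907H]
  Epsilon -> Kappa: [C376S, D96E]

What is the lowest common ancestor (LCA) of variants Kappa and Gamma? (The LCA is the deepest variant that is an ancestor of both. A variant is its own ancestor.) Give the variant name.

Answer: Theta

Derivation:
Path from root to Kappa: Alpha -> Theta -> Epsilon -> Kappa
  ancestors of Kappa: {Alpha, Theta, Epsilon, Kappa}
Path from root to Gamma: Alpha -> Theta -> Gamma
  ancestors of Gamma: {Alpha, Theta, Gamma}
Common ancestors: {Alpha, Theta}
Walk up from Gamma: Gamma (not in ancestors of Kappa), Theta (in ancestors of Kappa), Alpha (in ancestors of Kappa)
Deepest common ancestor (LCA) = Theta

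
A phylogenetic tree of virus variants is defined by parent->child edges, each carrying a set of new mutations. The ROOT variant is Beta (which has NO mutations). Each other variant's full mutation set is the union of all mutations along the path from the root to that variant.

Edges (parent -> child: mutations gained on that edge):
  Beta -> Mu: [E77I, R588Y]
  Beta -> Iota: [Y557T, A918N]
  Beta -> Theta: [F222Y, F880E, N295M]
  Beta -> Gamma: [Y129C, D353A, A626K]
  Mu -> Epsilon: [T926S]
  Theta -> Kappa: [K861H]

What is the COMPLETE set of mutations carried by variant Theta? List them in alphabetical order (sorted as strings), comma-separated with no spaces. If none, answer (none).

Answer: F222Y,F880E,N295M

Derivation:
At Beta: gained [] -> total []
At Theta: gained ['F222Y', 'F880E', 'N295M'] -> total ['F222Y', 'F880E', 'N295M']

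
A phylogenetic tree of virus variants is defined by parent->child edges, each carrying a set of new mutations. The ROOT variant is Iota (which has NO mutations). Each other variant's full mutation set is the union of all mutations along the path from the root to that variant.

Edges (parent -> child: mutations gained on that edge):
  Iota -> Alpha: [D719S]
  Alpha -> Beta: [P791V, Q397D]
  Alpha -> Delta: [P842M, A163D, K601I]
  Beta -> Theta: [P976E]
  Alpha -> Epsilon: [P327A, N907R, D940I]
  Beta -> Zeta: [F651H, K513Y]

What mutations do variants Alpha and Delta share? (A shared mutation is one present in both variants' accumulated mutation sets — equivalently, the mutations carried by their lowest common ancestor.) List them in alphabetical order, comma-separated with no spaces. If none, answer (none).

Answer: D719S

Derivation:
Accumulating mutations along path to Alpha:
  At Iota: gained [] -> total []
  At Alpha: gained ['D719S'] -> total ['D719S']
Mutations(Alpha) = ['D719S']
Accumulating mutations along path to Delta:
  At Iota: gained [] -> total []
  At Alpha: gained ['D719S'] -> total ['D719S']
  At Delta: gained ['P842M', 'A163D', 'K601I'] -> total ['A163D', 'D719S', 'K601I', 'P842M']
Mutations(Delta) = ['A163D', 'D719S', 'K601I', 'P842M']
Intersection: ['D719S'] ∩ ['A163D', 'D719S', 'K601I', 'P842M'] = ['D719S']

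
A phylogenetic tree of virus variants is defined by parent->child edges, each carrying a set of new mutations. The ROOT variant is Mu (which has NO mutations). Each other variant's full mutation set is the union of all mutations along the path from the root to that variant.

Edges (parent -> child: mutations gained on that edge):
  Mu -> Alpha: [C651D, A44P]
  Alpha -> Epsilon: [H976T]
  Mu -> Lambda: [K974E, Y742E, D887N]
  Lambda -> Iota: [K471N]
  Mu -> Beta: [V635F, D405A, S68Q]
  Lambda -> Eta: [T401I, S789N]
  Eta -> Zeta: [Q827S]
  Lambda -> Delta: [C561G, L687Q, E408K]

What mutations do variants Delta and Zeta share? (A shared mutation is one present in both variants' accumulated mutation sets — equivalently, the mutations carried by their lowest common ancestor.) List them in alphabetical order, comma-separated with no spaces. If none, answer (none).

Accumulating mutations along path to Delta:
  At Mu: gained [] -> total []
  At Lambda: gained ['K974E', 'Y742E', 'D887N'] -> total ['D887N', 'K974E', 'Y742E']
  At Delta: gained ['C561G', 'L687Q', 'E408K'] -> total ['C561G', 'D887N', 'E408K', 'K974E', 'L687Q', 'Y742E']
Mutations(Delta) = ['C561G', 'D887N', 'E408K', 'K974E', 'L687Q', 'Y742E']
Accumulating mutations along path to Zeta:
  At Mu: gained [] -> total []
  At Lambda: gained ['K974E', 'Y742E', 'D887N'] -> total ['D887N', 'K974E', 'Y742E']
  At Eta: gained ['T401I', 'S789N'] -> total ['D887N', 'K974E', 'S789N', 'T401I', 'Y742E']
  At Zeta: gained ['Q827S'] -> total ['D887N', 'K974E', 'Q827S', 'S789N', 'T401I', 'Y742E']
Mutations(Zeta) = ['D887N', 'K974E', 'Q827S', 'S789N', 'T401I', 'Y742E']
Intersection: ['C561G', 'D887N', 'E408K', 'K974E', 'L687Q', 'Y742E'] ∩ ['D887N', 'K974E', 'Q827S', 'S789N', 'T401I', 'Y742E'] = ['D887N', 'K974E', 'Y742E']

Answer: D887N,K974E,Y742E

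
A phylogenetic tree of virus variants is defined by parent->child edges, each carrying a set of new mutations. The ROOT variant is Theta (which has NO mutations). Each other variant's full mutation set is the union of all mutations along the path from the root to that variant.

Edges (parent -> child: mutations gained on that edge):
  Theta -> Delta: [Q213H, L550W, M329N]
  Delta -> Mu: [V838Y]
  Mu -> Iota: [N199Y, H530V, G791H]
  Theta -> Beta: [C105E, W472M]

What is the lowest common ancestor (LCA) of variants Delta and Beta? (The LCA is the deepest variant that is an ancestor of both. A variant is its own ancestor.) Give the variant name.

Answer: Theta

Derivation:
Path from root to Delta: Theta -> Delta
  ancestors of Delta: {Theta, Delta}
Path from root to Beta: Theta -> Beta
  ancestors of Beta: {Theta, Beta}
Common ancestors: {Theta}
Walk up from Beta: Beta (not in ancestors of Delta), Theta (in ancestors of Delta)
Deepest common ancestor (LCA) = Theta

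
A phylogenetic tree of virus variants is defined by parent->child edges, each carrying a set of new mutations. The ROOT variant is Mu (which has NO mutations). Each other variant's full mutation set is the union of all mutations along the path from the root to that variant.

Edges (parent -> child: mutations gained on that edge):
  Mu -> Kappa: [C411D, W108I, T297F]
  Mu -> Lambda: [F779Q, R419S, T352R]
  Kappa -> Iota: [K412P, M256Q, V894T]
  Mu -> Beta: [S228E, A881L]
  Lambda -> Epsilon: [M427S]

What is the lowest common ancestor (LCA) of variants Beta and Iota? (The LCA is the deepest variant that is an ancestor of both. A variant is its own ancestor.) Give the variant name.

Path from root to Beta: Mu -> Beta
  ancestors of Beta: {Mu, Beta}
Path from root to Iota: Mu -> Kappa -> Iota
  ancestors of Iota: {Mu, Kappa, Iota}
Common ancestors: {Mu}
Walk up from Iota: Iota (not in ancestors of Beta), Kappa (not in ancestors of Beta), Mu (in ancestors of Beta)
Deepest common ancestor (LCA) = Mu

Answer: Mu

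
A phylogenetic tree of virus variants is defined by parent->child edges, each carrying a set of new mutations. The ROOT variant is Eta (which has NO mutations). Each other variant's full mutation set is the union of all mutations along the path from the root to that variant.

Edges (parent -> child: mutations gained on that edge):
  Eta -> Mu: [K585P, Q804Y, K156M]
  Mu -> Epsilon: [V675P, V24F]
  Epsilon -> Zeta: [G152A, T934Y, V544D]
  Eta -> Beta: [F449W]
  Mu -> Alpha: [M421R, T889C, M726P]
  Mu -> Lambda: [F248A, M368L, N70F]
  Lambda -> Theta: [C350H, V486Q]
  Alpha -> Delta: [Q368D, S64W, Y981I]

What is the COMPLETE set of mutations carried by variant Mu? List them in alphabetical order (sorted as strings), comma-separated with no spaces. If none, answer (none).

Answer: K156M,K585P,Q804Y

Derivation:
At Eta: gained [] -> total []
At Mu: gained ['K585P', 'Q804Y', 'K156M'] -> total ['K156M', 'K585P', 'Q804Y']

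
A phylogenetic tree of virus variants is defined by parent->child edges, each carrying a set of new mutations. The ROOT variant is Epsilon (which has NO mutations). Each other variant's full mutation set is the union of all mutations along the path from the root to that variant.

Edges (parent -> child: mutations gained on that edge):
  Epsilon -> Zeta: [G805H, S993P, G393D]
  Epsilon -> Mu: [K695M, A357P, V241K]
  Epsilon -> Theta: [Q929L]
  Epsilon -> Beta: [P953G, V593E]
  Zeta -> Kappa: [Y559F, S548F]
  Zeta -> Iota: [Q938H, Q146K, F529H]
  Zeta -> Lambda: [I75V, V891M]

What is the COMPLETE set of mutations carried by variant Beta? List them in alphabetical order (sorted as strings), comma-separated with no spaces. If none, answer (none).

Answer: P953G,V593E

Derivation:
At Epsilon: gained [] -> total []
At Beta: gained ['P953G', 'V593E'] -> total ['P953G', 'V593E']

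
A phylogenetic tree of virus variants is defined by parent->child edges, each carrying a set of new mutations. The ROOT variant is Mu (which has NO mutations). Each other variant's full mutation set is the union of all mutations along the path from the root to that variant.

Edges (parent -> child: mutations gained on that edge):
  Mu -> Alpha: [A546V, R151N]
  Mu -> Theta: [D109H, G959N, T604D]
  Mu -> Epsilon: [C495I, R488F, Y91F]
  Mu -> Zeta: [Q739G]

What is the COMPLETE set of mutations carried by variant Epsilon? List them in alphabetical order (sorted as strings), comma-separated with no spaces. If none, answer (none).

At Mu: gained [] -> total []
At Epsilon: gained ['C495I', 'R488F', 'Y91F'] -> total ['C495I', 'R488F', 'Y91F']

Answer: C495I,R488F,Y91F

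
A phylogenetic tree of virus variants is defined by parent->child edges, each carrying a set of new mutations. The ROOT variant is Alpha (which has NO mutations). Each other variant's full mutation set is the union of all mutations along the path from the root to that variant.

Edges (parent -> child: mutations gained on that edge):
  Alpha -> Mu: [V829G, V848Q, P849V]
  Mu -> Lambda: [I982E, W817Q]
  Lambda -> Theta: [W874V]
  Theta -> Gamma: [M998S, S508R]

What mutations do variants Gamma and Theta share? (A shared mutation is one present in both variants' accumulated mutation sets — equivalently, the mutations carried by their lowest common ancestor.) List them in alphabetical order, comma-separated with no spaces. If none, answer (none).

Accumulating mutations along path to Gamma:
  At Alpha: gained [] -> total []
  At Mu: gained ['V829G', 'V848Q', 'P849V'] -> total ['P849V', 'V829G', 'V848Q']
  At Lambda: gained ['I982E', 'W817Q'] -> total ['I982E', 'P849V', 'V829G', 'V848Q', 'W817Q']
  At Theta: gained ['W874V'] -> total ['I982E', 'P849V', 'V829G', 'V848Q', 'W817Q', 'W874V']
  At Gamma: gained ['M998S', 'S508R'] -> total ['I982E', 'M998S', 'P849V', 'S508R', 'V829G', 'V848Q', 'W817Q', 'W874V']
Mutations(Gamma) = ['I982E', 'M998S', 'P849V', 'S508R', 'V829G', 'V848Q', 'W817Q', 'W874V']
Accumulating mutations along path to Theta:
  At Alpha: gained [] -> total []
  At Mu: gained ['V829G', 'V848Q', 'P849V'] -> total ['P849V', 'V829G', 'V848Q']
  At Lambda: gained ['I982E', 'W817Q'] -> total ['I982E', 'P849V', 'V829G', 'V848Q', 'W817Q']
  At Theta: gained ['W874V'] -> total ['I982E', 'P849V', 'V829G', 'V848Q', 'W817Q', 'W874V']
Mutations(Theta) = ['I982E', 'P849V', 'V829G', 'V848Q', 'W817Q', 'W874V']
Intersection: ['I982E', 'M998S', 'P849V', 'S508R', 'V829G', 'V848Q', 'W817Q', 'W874V'] ∩ ['I982E', 'P849V', 'V829G', 'V848Q', 'W817Q', 'W874V'] = ['I982E', 'P849V', 'V829G', 'V848Q', 'W817Q', 'W874V']

Answer: I982E,P849V,V829G,V848Q,W817Q,W874V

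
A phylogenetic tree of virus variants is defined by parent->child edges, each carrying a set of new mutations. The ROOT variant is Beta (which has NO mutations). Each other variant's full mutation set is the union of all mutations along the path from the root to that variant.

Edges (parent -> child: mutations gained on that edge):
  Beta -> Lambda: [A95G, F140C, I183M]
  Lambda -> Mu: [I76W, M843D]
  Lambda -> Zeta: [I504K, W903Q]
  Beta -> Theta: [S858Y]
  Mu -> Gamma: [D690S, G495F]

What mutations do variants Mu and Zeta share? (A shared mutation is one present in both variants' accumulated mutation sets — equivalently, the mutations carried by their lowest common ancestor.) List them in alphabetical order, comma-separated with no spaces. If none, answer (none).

Accumulating mutations along path to Mu:
  At Beta: gained [] -> total []
  At Lambda: gained ['A95G', 'F140C', 'I183M'] -> total ['A95G', 'F140C', 'I183M']
  At Mu: gained ['I76W', 'M843D'] -> total ['A95G', 'F140C', 'I183M', 'I76W', 'M843D']
Mutations(Mu) = ['A95G', 'F140C', 'I183M', 'I76W', 'M843D']
Accumulating mutations along path to Zeta:
  At Beta: gained [] -> total []
  At Lambda: gained ['A95G', 'F140C', 'I183M'] -> total ['A95G', 'F140C', 'I183M']
  At Zeta: gained ['I504K', 'W903Q'] -> total ['A95G', 'F140C', 'I183M', 'I504K', 'W903Q']
Mutations(Zeta) = ['A95G', 'F140C', 'I183M', 'I504K', 'W903Q']
Intersection: ['A95G', 'F140C', 'I183M', 'I76W', 'M843D'] ∩ ['A95G', 'F140C', 'I183M', 'I504K', 'W903Q'] = ['A95G', 'F140C', 'I183M']

Answer: A95G,F140C,I183M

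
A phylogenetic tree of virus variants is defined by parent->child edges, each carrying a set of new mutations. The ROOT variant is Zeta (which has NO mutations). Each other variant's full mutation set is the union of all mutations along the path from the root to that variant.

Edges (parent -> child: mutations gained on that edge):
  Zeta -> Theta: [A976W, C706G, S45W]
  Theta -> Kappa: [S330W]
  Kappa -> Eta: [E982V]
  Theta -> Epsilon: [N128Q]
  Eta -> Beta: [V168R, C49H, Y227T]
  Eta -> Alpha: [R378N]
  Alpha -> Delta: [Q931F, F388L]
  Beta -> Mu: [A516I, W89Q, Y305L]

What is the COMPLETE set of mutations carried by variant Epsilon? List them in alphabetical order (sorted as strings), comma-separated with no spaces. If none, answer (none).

Answer: A976W,C706G,N128Q,S45W

Derivation:
At Zeta: gained [] -> total []
At Theta: gained ['A976W', 'C706G', 'S45W'] -> total ['A976W', 'C706G', 'S45W']
At Epsilon: gained ['N128Q'] -> total ['A976W', 'C706G', 'N128Q', 'S45W']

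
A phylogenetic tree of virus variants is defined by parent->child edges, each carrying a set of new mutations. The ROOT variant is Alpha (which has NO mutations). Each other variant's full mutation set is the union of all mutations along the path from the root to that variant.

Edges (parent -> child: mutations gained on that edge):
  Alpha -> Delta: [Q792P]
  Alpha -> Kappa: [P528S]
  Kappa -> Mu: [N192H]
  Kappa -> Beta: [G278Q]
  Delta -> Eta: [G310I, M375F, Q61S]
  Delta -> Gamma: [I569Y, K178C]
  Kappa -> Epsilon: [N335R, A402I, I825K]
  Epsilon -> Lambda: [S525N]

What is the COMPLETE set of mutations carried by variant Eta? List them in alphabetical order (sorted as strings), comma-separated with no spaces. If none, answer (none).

Answer: G310I,M375F,Q61S,Q792P

Derivation:
At Alpha: gained [] -> total []
At Delta: gained ['Q792P'] -> total ['Q792P']
At Eta: gained ['G310I', 'M375F', 'Q61S'] -> total ['G310I', 'M375F', 'Q61S', 'Q792P']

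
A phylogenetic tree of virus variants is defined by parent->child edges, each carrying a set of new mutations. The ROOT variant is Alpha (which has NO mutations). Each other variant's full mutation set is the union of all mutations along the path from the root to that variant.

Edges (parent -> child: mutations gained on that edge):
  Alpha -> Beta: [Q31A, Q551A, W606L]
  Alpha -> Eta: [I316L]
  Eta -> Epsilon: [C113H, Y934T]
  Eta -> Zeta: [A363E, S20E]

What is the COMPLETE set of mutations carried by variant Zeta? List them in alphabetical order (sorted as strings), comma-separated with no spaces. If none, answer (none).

At Alpha: gained [] -> total []
At Eta: gained ['I316L'] -> total ['I316L']
At Zeta: gained ['A363E', 'S20E'] -> total ['A363E', 'I316L', 'S20E']

Answer: A363E,I316L,S20E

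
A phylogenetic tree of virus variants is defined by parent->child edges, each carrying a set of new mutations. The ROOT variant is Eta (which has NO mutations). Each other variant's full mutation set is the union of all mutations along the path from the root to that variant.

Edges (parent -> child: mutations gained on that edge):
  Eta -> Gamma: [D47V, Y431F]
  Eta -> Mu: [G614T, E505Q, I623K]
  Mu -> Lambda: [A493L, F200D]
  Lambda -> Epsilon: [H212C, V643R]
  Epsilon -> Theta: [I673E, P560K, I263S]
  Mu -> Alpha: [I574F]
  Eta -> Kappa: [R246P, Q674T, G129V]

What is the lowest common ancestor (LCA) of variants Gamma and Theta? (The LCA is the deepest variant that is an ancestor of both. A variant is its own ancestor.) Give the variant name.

Answer: Eta

Derivation:
Path from root to Gamma: Eta -> Gamma
  ancestors of Gamma: {Eta, Gamma}
Path from root to Theta: Eta -> Mu -> Lambda -> Epsilon -> Theta
  ancestors of Theta: {Eta, Mu, Lambda, Epsilon, Theta}
Common ancestors: {Eta}
Walk up from Theta: Theta (not in ancestors of Gamma), Epsilon (not in ancestors of Gamma), Lambda (not in ancestors of Gamma), Mu (not in ancestors of Gamma), Eta (in ancestors of Gamma)
Deepest common ancestor (LCA) = Eta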